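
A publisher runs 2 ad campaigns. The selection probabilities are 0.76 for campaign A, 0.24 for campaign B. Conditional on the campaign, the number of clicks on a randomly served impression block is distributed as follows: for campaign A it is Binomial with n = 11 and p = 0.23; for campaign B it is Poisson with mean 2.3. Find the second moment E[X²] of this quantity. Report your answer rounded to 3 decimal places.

For each component E[X²] = Var + (mean)², giving A: 8.349; B: 7.59.
Overall E[X²] = 0.76·8.349 + 0.24·7.59 = 8.16684.

8.167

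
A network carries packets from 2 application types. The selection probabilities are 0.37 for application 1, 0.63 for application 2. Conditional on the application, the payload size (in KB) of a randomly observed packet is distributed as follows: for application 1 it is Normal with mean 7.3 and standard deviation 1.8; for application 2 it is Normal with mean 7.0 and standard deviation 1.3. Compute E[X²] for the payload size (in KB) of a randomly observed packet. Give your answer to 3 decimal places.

For each component E[X²] = Var + (mean)², giving 1: 56.53; 2: 50.69.
Overall E[X²] = 0.37·56.53 + 0.63·50.69 = 52.8508.

52.851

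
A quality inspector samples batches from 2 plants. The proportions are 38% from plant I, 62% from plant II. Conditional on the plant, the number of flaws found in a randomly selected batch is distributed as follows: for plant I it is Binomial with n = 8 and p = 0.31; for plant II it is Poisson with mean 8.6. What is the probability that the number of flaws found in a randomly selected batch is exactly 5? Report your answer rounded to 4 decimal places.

0.0648

Conditional on each plant, P(X = 5): I: 0.0526676; II: 0.0721736.
By total probability, P(X = 5) = 0.38·0.0526676 + 0.62·0.0721736 = 0.0647613.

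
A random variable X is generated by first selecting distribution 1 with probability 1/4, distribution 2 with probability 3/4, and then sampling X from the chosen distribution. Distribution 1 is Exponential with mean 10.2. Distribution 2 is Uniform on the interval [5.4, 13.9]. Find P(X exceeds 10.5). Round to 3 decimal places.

0.389

Conditional on each component, P(X > 10.5): 1: 0.357217; 2: 0.4.
By total probability, P(X > 10.5) = 0.25·0.357217 + 0.75·0.4 = 0.389304.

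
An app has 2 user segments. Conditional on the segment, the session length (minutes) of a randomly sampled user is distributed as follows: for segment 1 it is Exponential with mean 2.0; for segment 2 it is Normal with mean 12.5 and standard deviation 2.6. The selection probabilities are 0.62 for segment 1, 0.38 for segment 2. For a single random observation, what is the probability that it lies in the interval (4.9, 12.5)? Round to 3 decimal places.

0.242

Conditional on each segment, P(4.9 < X < 12.5): 1: 0.0843631; 2: 0.498267.
By total probability, P(4.9 < X < 12.5) = 0.62·0.0843631 + 0.38·0.498267 = 0.241647.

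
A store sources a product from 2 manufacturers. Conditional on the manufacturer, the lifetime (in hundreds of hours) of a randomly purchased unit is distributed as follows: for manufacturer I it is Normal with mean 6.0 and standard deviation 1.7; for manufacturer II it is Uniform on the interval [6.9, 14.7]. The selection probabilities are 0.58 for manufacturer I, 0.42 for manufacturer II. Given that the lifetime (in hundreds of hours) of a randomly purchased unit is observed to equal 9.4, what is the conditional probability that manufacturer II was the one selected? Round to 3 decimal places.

0.745

Likelihoods f(9.4 | ·): I: 0.0317594; II: 0.128205.
Posterior ∝ prior × likelihood. Numerator for II: 0.42·0.128205 = 0.0538462.
Normalizing constant: 0.58·0.0317594 + 0.42·0.128205 = 0.0722666.
P(II | observation) = 0.0538462 / 0.0722666 = 0.745104.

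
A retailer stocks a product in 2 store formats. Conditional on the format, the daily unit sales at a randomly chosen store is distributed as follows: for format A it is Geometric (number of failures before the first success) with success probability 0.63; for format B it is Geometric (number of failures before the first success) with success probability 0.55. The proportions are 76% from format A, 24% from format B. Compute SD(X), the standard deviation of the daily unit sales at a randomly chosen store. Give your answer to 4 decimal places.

1.0369

Per component, A: μ=0.587302, E[X²]=1.27715; B: μ=0.818182, E[X²]=2.15702.
E[X] = 0.76·0.587302 + 0.24·0.818182 = 0.642713.
E[X²] = 0.76·1.27715 + 0.24·2.15702 = 1.48832.
Var(X) = E[X²] − (E[X])² = 1.48832 − 0.41308 = 1.07524.
SD(X) = √1.07524 = 1.03694.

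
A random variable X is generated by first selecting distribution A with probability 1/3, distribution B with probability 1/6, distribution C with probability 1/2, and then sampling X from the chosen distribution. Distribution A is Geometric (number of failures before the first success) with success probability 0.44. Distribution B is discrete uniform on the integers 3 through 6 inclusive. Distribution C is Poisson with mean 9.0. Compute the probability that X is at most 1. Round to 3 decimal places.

Conditional on each component, P(X ≤ 1): A: 0.6864; B: 0; C: 0.0012341.
By total probability, P(X ≤ 1) = 0.333333·0.6864 + 0.166667·0 + 0.5·0.0012341 = 0.229417.

0.229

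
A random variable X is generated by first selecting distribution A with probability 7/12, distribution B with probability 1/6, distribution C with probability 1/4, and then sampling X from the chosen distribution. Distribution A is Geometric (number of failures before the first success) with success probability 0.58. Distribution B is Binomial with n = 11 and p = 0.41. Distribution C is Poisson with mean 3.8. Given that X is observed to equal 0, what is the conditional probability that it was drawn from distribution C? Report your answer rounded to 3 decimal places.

Likelihoods P(X=0 | ·): A: 0.58; B: 0.00301559; C: 0.0223708.
Posterior ∝ prior × likelihood. Numerator for C: 0.25·0.0223708 = 0.00559269.
Normalizing constant: 0.583333·0.58 + 0.166667·0.00301559 + 0.25·0.0223708 = 0.344429.
P(C | observation) = 0.00559269 / 0.344429 = 0.0162376.

0.016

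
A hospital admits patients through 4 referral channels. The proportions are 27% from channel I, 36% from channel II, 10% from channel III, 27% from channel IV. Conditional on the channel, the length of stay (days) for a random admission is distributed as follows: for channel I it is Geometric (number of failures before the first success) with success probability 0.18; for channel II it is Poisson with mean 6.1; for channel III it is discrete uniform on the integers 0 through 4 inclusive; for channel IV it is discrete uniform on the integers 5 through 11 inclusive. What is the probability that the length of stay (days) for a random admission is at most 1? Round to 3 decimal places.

0.134

Conditional on each channel, P(X ≤ 1): I: 0.3276; II: 0.0159244; III: 0.4; IV: 0.
By total probability, P(X ≤ 1) = 0.27·0.3276 + 0.36·0.0159244 + 0.1·0.4 + 0.27·0 = 0.134185.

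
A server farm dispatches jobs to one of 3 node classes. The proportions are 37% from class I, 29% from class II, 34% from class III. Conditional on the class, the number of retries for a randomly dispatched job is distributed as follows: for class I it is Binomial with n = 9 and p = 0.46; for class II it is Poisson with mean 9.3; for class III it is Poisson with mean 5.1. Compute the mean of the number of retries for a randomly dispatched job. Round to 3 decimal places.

Component means — I: 4.14; II: 9.3; III: 5.1.
E[X] = 0.37·4.14 + 0.29·9.3 + 0.34·5.1 = 5.9628.

5.963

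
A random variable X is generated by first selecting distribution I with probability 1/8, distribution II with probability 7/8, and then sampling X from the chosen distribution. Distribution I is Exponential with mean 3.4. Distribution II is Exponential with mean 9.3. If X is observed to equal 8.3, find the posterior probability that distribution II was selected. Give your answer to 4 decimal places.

Likelihoods f(8.3 | ·): I: 0.0256054; II: 0.0440475.
Posterior ∝ prior × likelihood. Numerator for II: 0.875·0.0440475 = 0.0385415.
Normalizing constant: 0.125·0.0256054 + 0.875·0.0440475 = 0.0417422.
P(II | observation) = 0.0385415 / 0.0417422 = 0.923323.

0.9233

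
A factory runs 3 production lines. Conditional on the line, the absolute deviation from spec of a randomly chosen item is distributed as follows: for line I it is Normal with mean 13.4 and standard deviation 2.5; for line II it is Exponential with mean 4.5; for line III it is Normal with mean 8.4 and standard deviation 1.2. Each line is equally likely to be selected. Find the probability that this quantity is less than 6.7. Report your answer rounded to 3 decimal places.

Conditional on each line, P(X < 6.7): I: 0.00368111; II: 0.774377; III: 0.0782902.
By total probability, P(X < 6.7) = 0.333333·0.00368111 + 0.333333·0.774377 + 0.333333·0.0782902 = 0.285449.

0.285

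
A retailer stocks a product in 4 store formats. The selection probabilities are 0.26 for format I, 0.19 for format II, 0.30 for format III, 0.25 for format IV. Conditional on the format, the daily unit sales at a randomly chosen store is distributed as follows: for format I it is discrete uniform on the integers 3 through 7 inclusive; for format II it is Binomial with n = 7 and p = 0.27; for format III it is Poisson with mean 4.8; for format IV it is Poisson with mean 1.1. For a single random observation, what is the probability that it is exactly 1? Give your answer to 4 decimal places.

Conditional on each format, P(X = 1): I: 0; II: 0.286022; III: 0.0395028; IV: 0.366158.
By total probability, P(X = 1) = 0.26·0 + 0.19·0.286022 + 0.3·0.0395028 + 0.25·0.366158 = 0.157735.

0.1577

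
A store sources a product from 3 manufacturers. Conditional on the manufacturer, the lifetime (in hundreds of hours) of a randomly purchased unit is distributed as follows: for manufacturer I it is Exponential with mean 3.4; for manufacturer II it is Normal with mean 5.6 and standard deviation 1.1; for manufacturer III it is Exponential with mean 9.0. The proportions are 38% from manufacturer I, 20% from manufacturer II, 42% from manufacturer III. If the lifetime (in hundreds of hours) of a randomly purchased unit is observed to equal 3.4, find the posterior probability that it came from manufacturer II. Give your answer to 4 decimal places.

Likelihoods f(3.4 | ·): I: 0.1082; II: 0.0490827; III: 0.0761536.
Posterior ∝ prior × likelihood. Numerator for II: 0.2·0.0490827 = 0.00981654.
Normalizing constant: 0.38·0.1082 + 0.2·0.0490827 + 0.42·0.0761536 = 0.082917.
P(II | observation) = 0.00981654 / 0.082917 = 0.11839.

0.1184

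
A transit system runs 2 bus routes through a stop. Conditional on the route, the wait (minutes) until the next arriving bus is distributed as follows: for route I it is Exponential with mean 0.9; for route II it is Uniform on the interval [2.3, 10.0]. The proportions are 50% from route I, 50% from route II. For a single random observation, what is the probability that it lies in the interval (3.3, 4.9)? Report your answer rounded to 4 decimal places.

0.1145

Conditional on each route, P(3.3 < X < 4.9): I: 0.0212413; II: 0.207792.
By total probability, P(3.3 < X < 4.9) = 0.5·0.0212413 + 0.5·0.207792 = 0.114517.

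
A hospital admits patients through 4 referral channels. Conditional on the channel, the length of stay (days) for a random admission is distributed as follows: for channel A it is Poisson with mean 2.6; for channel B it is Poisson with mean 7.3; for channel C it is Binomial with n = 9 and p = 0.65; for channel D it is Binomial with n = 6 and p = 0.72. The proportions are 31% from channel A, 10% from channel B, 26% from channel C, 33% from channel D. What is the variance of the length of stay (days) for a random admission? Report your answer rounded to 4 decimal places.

4.8549

Per component, A: μ=2.6, E[X²]=9.36; B: μ=7.3, E[X²]=60.59; C: μ=5.85, E[X²]=36.27; D: μ=4.32, E[X²]=19.872.
E[X] = 0.31·2.6 + 0.1·7.3 + 0.26·5.85 + 0.33·4.32 = 4.4826.
E[X²] = 0.31·9.36 + 0.1·60.59 + 0.26·36.27 + 0.33·19.872 = 24.9486.
Var(X) = E[X²] − (E[X])² = 24.9486 − 20.0937 = 4.85486.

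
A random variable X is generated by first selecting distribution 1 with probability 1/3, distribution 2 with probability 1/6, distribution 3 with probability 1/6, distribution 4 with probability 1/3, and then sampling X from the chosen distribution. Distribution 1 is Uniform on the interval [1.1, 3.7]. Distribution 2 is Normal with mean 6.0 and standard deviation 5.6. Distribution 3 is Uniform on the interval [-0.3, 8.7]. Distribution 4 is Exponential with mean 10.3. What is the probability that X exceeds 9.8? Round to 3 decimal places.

Conditional on each component, P(X > 9.8): 1: 0; 2: 0.248705; 3: 0; 4: 0.386178.
By total probability, P(X > 9.8) = 0.333333·0 + 0.166667·0.248705 + 0.166667·0 + 0.333333·0.386178 = 0.170177.

0.170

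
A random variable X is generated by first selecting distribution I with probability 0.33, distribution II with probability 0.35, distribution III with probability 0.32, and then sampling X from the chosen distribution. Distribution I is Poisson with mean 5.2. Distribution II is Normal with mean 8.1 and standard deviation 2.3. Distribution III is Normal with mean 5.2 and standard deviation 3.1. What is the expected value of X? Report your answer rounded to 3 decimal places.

Component means — I: 5.2; II: 8.1; III: 5.2.
E[X] = 0.33·5.2 + 0.35·8.1 + 0.32·5.2 = 6.215.

6.215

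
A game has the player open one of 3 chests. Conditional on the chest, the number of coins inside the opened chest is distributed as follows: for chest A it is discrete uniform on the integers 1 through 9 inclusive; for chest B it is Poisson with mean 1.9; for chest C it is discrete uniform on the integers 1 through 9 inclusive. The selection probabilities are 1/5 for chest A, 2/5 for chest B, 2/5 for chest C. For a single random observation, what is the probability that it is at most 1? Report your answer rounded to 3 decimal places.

0.240

Conditional on each chest, P(X ≤ 1): A: 0.111111; B: 0.433749; C: 0.111111.
By total probability, P(X ≤ 1) = 0.2·0.111111 + 0.4·0.433749 + 0.4·0.111111 = 0.240166.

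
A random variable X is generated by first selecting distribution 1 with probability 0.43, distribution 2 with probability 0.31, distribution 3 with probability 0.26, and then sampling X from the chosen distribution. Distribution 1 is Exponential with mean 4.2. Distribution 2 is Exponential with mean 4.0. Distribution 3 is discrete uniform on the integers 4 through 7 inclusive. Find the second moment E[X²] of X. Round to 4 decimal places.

For each component E[X²] = Var + (mean)², giving 1: 35.28; 2: 32; 3: 31.5.
Overall E[X²] = 0.43·35.28 + 0.31·32 + 0.26·31.5 = 33.2804.

33.2804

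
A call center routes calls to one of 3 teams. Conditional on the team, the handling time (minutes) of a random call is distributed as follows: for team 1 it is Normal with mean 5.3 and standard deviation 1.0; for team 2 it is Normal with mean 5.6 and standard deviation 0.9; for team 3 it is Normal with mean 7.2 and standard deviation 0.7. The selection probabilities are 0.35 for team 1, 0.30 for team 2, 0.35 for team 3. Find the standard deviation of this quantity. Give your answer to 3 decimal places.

1.219

Per component, 1: μ=5.3, E[X²]=29.09; 2: μ=5.6, E[X²]=32.17; 3: μ=7.2, E[X²]=52.33.
E[X] = 0.35·5.3 + 0.3·5.6 + 0.35·7.2 = 6.055.
E[X²] = 0.35·29.09 + 0.3·32.17 + 0.35·52.33 = 38.148.
Var(X) = E[X²] − (E[X])² = 38.148 − 36.663 = 1.48497.
SD(X) = √1.48497 = 1.2186.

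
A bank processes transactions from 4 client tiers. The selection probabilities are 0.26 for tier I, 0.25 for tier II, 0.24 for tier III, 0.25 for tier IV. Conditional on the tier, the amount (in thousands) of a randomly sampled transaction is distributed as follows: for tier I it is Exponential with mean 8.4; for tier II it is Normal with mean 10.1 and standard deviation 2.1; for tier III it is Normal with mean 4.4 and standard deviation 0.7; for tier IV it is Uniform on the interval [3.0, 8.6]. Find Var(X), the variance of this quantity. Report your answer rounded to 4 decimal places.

Per component, I: μ=8.4, E[X²]=141.12; II: μ=10.1, E[X²]=106.42; III: μ=4.4, E[X²]=19.85; IV: μ=5.8, E[X²]=36.2533.
E[X] = 0.26·8.4 + 0.25·10.1 + 0.24·4.4 + 0.25·5.8 = 7.215.
E[X²] = 0.26·141.12 + 0.25·106.42 + 0.24·19.85 + 0.25·36.2533 = 77.1235.
Var(X) = E[X²] − (E[X])² = 77.1235 − 52.0562 = 25.0673.

25.0673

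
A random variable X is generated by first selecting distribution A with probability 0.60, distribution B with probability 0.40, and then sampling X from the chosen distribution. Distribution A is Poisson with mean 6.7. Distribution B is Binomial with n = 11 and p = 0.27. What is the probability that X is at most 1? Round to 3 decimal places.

Conditional on each component, P(X ≤ 1): A: 0.00947802; B: 0.159012.
By total probability, P(X ≤ 1) = 0.6·0.00947802 + 0.4·0.159012 = 0.0692917.

0.069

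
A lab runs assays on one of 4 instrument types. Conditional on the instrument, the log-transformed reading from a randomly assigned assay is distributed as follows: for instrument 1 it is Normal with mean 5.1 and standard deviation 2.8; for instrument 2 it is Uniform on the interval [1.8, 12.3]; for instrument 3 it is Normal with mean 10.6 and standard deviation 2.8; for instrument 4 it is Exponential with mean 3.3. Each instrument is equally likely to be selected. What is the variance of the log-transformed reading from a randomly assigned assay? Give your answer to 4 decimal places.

Per component, 1: μ=5.1, E[X²]=33.85; 2: μ=7.05, E[X²]=58.89; 3: μ=10.6, E[X²]=120.2; 4: μ=3.3, E[X²]=21.78.
E[X] = 0.25·5.1 + 0.25·7.05 + 0.25·10.6 + 0.25·3.3 = 6.5125.
E[X²] = 0.25·33.85 + 0.25·58.89 + 0.25·120.2 + 0.25·21.78 = 58.68.
Var(X) = E[X²] − (E[X])² = 58.68 − 42.4127 = 16.2673.

16.2673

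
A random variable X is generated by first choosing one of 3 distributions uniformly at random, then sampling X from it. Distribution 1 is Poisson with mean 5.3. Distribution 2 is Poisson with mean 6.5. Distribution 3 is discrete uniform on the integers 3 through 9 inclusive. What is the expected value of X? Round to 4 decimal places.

Component means — 1: 5.3; 2: 6.5; 3: 6.
E[X] = 0.333333·5.3 + 0.333333·6.5 + 0.333333·6 = 5.93333.

5.9333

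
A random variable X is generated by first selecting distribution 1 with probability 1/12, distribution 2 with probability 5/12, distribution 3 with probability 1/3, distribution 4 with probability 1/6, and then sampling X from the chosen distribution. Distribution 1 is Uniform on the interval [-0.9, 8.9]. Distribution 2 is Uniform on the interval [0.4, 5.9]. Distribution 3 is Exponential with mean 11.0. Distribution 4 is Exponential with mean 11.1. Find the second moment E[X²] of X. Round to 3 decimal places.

For each component E[X²] = Var + (mean)², giving 1: 24.0033; 2: 12.4433; 3: 242; 4: 246.42.
Overall E[X²] = 0.0833333·24.0033 + 0.416667·12.4433 + 0.333333·242 + 0.166667·246.42 = 128.922.

128.922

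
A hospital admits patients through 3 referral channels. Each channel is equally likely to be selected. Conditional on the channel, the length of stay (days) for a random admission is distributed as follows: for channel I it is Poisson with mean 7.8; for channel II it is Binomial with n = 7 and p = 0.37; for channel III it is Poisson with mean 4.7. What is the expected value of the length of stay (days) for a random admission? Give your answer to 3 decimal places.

Component means — I: 7.8; II: 2.59; III: 4.7.
E[X] = 0.333333·7.8 + 0.333333·2.59 + 0.333333·4.7 = 5.03.

5.030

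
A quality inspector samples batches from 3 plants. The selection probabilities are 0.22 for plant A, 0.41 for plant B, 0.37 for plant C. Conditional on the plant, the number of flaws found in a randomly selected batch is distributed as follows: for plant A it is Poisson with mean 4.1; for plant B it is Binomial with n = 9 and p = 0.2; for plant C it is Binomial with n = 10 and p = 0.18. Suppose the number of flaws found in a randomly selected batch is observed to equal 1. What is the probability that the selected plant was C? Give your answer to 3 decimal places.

0.446

Likelihoods P(X=1 | ·): A: 0.067948; B: 0.30199; C: 0.301715.
Posterior ∝ prior × likelihood. Numerator for C: 0.37·0.301715 = 0.111635.
Normalizing constant: 0.22·0.067948 + 0.41·0.30199 + 0.37·0.301715 = 0.250399.
P(C | observation) = 0.111635 / 0.250399 = 0.445827.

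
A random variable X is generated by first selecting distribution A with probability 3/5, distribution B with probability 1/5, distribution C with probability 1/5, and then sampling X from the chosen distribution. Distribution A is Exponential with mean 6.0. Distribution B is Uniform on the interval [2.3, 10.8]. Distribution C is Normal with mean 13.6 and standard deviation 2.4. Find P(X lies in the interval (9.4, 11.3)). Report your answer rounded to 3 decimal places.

0.093

Conditional on each component, P(9.4 < X < 11.3): A: 0.0566575; B: 0.164706; C: 0.128888.
By total probability, P(9.4 < X < 11.3) = 0.6·0.0566575 + 0.2·0.164706 + 0.2·0.128888 = 0.0927133.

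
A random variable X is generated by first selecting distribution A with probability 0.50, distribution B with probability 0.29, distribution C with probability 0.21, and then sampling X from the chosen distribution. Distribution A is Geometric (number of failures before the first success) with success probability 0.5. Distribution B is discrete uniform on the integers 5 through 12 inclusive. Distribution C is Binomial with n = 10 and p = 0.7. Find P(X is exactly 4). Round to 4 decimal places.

0.0233

Conditional on each component, P(X = 4): A: 0.03125; B: 0; C: 0.0367569.
By total probability, P(X = 4) = 0.5·0.03125 + 0.29·0 + 0.21·0.0367569 = 0.023344.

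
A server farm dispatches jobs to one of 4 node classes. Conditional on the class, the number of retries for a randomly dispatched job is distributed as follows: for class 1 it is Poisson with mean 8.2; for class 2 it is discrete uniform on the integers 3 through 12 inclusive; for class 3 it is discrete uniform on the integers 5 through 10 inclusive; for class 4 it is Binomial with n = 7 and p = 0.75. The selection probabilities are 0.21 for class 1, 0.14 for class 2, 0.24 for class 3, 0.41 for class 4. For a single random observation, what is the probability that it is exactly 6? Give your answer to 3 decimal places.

Conditional on each class, P(X = 6): 1: 0.115967; 2: 0.1; 3: 0.166667; 4: 0.311462.
By total probability, P(X = 6) = 0.21·0.115967 + 0.14·0.1 + 0.24·0.166667 + 0.41·0.311462 = 0.206053.

0.206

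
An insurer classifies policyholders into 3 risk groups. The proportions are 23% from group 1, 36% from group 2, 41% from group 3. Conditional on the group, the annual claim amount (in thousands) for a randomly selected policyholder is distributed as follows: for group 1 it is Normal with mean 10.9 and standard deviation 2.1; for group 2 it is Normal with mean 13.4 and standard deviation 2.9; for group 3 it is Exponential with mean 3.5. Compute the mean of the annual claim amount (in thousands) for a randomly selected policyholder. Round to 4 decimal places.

8.7660

Component means — 1: 10.9; 2: 13.4; 3: 3.5.
E[X] = 0.23·10.9 + 0.36·13.4 + 0.41·3.5 = 8.766.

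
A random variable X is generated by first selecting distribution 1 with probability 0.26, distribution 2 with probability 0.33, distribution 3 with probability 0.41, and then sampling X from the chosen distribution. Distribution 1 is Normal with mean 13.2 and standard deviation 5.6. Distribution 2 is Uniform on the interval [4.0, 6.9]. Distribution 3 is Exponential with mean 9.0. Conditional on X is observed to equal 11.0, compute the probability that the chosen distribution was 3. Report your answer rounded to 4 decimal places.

0.4390

Likelihoods f(11.0 | ·): 1: 0.065949; 2: 0; 3: 0.0327305.
Posterior ∝ prior × likelihood. Numerator for 3: 0.41·0.0327305 = 0.0134195.
Normalizing constant: 0.26·0.065949 + 0.33·0 + 0.41·0.0327305 = 0.0305663.
P(3 | observation) = 0.0134195 / 0.0305663 = 0.43903.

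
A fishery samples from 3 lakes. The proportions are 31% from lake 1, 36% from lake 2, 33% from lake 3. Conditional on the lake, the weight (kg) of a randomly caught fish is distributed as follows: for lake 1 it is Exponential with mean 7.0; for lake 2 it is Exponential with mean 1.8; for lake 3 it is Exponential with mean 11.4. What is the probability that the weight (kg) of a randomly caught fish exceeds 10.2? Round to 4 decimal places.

Conditional on each lake, P(X > 10.2): 1: 0.232901; 2: 0.00345938; 3: 0.408715.
By total probability, P(X > 10.2) = 0.31·0.232901 + 0.36·0.00345938 + 0.33·0.408715 = 0.208321.

0.2083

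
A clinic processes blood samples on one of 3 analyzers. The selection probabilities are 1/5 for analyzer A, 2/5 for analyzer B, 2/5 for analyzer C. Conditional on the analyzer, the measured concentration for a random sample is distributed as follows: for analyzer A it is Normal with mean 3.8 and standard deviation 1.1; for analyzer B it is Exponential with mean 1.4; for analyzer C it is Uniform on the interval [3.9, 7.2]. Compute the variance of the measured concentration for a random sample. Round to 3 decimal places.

4.850

Per component, A: μ=3.8, E[X²]=15.65; B: μ=1.4, E[X²]=3.92; C: μ=5.55, E[X²]=31.71.
E[X] = 0.2·3.8 + 0.4·1.4 + 0.4·5.55 = 3.54.
E[X²] = 0.2·15.65 + 0.4·3.92 + 0.4·31.71 = 17.382.
Var(X) = E[X²] − (E[X])² = 17.382 − 12.5316 = 4.8504.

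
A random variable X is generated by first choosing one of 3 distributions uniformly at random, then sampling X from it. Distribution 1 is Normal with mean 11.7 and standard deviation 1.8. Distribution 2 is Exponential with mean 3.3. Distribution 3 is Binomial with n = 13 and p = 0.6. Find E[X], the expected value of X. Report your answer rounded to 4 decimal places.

Component means — 1: 11.7; 2: 3.3; 3: 7.8.
E[X] = 0.333333·11.7 + 0.333333·3.3 + 0.333333·7.8 = 7.6.

7.6000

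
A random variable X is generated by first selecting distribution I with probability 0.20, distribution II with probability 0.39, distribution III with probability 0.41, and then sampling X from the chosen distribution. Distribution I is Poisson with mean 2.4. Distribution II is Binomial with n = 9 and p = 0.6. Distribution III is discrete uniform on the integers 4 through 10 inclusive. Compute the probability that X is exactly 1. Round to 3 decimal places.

0.045

Conditional on each component, P(X = 1): I: 0.217723; II: 0.00353894; III: 0.
By total probability, P(X = 1) = 0.2·0.217723 + 0.39·0.00353894 + 0.41·0 = 0.0449248.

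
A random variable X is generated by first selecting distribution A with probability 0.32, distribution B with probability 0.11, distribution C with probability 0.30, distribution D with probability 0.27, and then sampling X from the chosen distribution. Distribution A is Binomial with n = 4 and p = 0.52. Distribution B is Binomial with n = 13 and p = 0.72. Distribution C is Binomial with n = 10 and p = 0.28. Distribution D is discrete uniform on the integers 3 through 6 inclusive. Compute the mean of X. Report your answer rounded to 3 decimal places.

Component means — A: 2.08; B: 9.36; C: 2.8; D: 4.5.
E[X] = 0.32·2.08 + 0.11·9.36 + 0.3·2.8 + 0.27·4.5 = 3.7502.

3.750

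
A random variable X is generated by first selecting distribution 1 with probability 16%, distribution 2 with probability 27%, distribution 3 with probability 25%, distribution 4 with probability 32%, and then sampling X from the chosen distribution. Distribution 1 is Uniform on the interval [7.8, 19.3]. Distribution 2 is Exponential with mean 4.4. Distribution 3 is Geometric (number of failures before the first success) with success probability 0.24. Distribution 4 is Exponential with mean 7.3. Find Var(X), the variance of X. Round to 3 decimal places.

Per component, 1: μ=13.55, E[X²]=194.623; 2: μ=4.4, E[X²]=38.72; 3: μ=3.16667, E[X²]=23.2222; 4: μ=7.3, E[X²]=106.58.
E[X] = 0.16·13.55 + 0.27·4.4 + 0.25·3.16667 + 0.32·7.3 = 6.48367.
E[X²] = 0.16·194.623 + 0.27·38.72 + 0.25·23.2222 + 0.32·106.58 = 81.5053.
Var(X) = E[X²] − (E[X])² = 81.5053 − 42.0379 = 39.4674.

39.467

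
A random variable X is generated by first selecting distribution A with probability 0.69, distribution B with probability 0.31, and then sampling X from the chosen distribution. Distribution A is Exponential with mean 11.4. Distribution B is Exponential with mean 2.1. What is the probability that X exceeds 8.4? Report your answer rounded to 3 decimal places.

0.336

Conditional on each component, P(X > 8.4): A: 0.478623; B: 0.0183156.
By total probability, P(X > 8.4) = 0.69·0.478623 + 0.31·0.0183156 = 0.335928.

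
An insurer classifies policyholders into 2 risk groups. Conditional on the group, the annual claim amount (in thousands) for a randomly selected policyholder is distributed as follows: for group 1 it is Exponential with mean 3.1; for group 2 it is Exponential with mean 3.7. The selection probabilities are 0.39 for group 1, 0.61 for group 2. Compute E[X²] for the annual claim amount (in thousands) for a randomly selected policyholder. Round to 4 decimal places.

24.1976

For each component E[X²] = Var + (mean)², giving 1: 19.22; 2: 27.38.
Overall E[X²] = 0.39·19.22 + 0.61·27.38 = 24.1976.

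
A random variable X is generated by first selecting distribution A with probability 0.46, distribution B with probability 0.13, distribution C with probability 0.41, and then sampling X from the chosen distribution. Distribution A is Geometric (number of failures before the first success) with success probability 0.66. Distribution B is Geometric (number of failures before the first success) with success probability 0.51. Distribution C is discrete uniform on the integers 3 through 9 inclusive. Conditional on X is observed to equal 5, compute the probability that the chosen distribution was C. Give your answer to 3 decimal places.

0.947

Likelihoods P(X=5 | ·): A: 0.00299874; B: 0.0144062; C: 0.142857.
Posterior ∝ prior × likelihood. Numerator for C: 0.41·0.142857 = 0.0585714.
Normalizing constant: 0.46·0.00299874 + 0.13·0.0144062 + 0.41·0.142857 = 0.0618237.
P(C | observation) = 0.0585714 / 0.0618237 = 0.947395.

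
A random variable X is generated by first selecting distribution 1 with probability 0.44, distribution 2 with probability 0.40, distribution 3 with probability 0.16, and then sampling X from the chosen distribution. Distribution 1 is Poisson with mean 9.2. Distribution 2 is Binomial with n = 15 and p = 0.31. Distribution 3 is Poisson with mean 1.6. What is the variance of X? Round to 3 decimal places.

Per component, 1: μ=9.2, E[X²]=93.84; 2: μ=4.65, E[X²]=24.831; 3: μ=1.6, E[X²]=4.16.
E[X] = 0.44·9.2 + 0.4·4.65 + 0.16·1.6 = 6.164.
E[X²] = 0.44·93.84 + 0.4·24.831 + 0.16·4.16 = 51.8876.
Var(X) = E[X²] − (E[X])² = 51.8876 − 37.9949 = 13.8927.

13.893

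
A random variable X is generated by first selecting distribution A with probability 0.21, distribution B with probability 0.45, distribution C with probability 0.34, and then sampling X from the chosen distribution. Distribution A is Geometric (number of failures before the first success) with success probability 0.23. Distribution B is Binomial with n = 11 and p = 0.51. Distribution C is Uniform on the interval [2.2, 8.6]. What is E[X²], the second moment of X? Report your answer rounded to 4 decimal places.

31.8848

For each component E[X²] = Var + (mean)², giving A: 25.7637; B: 34.221; C: 32.5733.
Overall E[X²] = 0.21·25.7637 + 0.45·34.221 + 0.34·32.5733 = 31.8848.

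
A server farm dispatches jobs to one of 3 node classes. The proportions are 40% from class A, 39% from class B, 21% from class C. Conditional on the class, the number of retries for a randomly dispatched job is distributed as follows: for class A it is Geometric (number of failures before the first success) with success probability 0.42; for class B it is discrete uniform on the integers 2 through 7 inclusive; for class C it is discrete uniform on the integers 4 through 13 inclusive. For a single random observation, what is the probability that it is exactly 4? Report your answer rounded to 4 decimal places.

0.1050

Conditional on each class, P(X = 4): A: 0.0475293; B: 0.166667; C: 0.1.
By total probability, P(X = 4) = 0.4·0.0475293 + 0.39·0.166667 + 0.21·0.1 = 0.105012.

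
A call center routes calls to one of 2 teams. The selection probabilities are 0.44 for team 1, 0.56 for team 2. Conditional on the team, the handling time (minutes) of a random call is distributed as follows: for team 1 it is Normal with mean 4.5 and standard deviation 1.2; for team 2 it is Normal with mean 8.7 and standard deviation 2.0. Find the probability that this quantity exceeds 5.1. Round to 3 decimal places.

0.676

Conditional on each team, P(X > 5.1): 1: 0.308538; 2: 0.96407.
By total probability, P(X > 5.1) = 0.44·0.308538 + 0.56·0.96407 = 0.675636.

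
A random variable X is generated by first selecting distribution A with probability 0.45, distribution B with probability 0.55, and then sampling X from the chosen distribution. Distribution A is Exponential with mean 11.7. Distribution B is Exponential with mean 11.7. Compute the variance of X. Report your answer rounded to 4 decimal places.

Per component, A: μ=11.7, E[X²]=273.78; B: μ=11.7, E[X²]=273.78.
E[X] = 0.45·11.7 + 0.55·11.7 = 11.7.
E[X²] = 0.45·273.78 + 0.55·273.78 = 273.78.
Var(X) = E[X²] − (E[X])² = 273.78 − 136.89 = 136.89.

136.8900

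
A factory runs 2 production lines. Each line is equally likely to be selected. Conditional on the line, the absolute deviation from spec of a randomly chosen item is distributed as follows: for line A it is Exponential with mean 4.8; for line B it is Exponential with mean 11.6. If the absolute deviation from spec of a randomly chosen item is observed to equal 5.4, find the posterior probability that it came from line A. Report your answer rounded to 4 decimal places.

Likelihoods f(5.4 | ·): A: 0.0676359; B: 0.0541216.
Posterior ∝ prior × likelihood. Numerator for A: 0.5·0.0676359 = 0.033818.
Normalizing constant: 0.5·0.0676359 + 0.5·0.0541216 = 0.0608788.
P(A | observation) = 0.033818 / 0.0608788 = 0.555497.

0.5555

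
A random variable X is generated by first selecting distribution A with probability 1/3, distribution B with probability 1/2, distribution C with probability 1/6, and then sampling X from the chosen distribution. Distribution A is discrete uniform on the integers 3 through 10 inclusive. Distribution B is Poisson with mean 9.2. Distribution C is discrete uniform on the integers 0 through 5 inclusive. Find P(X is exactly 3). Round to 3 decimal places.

Conditional on each component, P(X = 3): A: 0.125; B: 0.013113; C: 0.166667.
By total probability, P(X = 3) = 0.333333·0.125 + 0.5·0.013113 + 0.166667·0.166667 = 0.076001.

0.076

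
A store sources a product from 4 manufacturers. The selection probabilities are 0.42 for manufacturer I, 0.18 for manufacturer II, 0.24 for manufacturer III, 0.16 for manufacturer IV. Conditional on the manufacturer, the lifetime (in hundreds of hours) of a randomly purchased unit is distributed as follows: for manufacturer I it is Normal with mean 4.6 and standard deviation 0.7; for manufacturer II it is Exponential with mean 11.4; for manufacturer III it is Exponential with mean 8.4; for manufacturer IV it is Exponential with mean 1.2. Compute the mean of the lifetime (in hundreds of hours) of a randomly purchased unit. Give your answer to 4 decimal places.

6.1920

Component means — I: 4.6; II: 11.4; III: 8.4; IV: 1.2.
E[X] = 0.42·4.6 + 0.18·11.4 + 0.24·8.4 + 0.16·1.2 = 6.192.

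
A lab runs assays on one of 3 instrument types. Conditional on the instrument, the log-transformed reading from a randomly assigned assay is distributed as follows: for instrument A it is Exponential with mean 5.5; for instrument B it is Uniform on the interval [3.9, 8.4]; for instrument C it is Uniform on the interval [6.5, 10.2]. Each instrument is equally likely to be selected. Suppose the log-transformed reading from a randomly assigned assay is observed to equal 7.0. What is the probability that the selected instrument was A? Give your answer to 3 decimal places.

Likelihoods f(7.0 | ·): A: 0.0509212; B: 0.222222; C: 0.27027.
Posterior ∝ prior × likelihood. Numerator for A: 0.333333·0.0509212 = 0.0169737.
Normalizing constant: 0.333333·0.0509212 + 0.333333·0.222222 + 0.333333·0.27027 = 0.181138.
P(A | observation) = 0.0169737 / 0.181138 = 0.0937062.

0.094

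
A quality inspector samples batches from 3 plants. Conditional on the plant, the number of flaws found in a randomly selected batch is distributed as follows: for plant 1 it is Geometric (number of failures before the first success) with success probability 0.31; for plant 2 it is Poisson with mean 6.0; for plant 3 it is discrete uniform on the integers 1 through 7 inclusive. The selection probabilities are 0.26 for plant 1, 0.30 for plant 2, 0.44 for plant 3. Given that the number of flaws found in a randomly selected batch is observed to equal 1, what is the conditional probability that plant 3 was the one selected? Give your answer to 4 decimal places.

Likelihoods P(X=1 | ·): 1: 0.2139; 2: 0.0148725; 3: 0.142857.
Posterior ∝ prior × likelihood. Numerator for 3: 0.44·0.142857 = 0.0628571.
Normalizing constant: 0.26·0.2139 + 0.3·0.0148725 + 0.44·0.142857 = 0.122933.
P(3 | observation) = 0.0628571 / 0.122933 = 0.511313.

0.5113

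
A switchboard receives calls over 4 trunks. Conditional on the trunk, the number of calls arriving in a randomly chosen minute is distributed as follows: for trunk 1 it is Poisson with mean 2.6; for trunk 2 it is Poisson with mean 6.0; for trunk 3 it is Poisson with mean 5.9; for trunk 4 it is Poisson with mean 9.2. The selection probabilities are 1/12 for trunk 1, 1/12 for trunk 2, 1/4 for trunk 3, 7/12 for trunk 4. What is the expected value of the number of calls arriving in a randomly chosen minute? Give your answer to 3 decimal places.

7.558

Component means — 1: 2.6; 2: 6; 3: 5.9; 4: 9.2.
E[X] = 0.0833333·2.6 + 0.0833333·6 + 0.25·5.9 + 0.583333·9.2 = 7.55833.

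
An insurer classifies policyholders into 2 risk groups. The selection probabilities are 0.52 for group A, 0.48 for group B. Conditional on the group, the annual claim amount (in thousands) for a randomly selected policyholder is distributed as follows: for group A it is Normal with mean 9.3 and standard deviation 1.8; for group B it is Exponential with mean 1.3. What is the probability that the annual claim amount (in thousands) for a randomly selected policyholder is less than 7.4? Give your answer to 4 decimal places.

0.5541

Conditional on each group, P(X < 7.4): A: 0.145586; B: 0.996628.
By total probability, P(X < 7.4) = 0.52·0.145586 + 0.48·0.996628 = 0.554086.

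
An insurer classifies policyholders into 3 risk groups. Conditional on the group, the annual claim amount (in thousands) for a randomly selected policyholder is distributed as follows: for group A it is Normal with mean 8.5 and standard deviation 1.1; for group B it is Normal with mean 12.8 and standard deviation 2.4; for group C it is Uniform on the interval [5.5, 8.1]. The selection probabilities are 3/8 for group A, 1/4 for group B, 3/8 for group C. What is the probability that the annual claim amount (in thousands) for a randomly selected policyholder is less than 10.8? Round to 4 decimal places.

Conditional on each group, P(X < 10.8): A: 0.981732; B: 0.202328; C: 1.
By total probability, P(X < 10.8) = 0.375·0.981732 + 0.25·0.202328 + 0.375·1 = 0.793732.

0.7937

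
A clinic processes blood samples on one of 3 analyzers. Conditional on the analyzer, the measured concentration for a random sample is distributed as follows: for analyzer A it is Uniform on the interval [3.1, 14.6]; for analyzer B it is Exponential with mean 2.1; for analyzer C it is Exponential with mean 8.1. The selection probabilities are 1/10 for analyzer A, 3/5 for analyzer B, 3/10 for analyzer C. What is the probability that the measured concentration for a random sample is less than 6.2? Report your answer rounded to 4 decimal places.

Conditional on each analyzer, P(X < 6.2): A: 0.269565; B: 0.947785; C: 0.534867.
By total probability, P(X < 6.2) = 0.1·0.269565 + 0.6·0.947785 + 0.3·0.534867 = 0.756088.

0.7561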